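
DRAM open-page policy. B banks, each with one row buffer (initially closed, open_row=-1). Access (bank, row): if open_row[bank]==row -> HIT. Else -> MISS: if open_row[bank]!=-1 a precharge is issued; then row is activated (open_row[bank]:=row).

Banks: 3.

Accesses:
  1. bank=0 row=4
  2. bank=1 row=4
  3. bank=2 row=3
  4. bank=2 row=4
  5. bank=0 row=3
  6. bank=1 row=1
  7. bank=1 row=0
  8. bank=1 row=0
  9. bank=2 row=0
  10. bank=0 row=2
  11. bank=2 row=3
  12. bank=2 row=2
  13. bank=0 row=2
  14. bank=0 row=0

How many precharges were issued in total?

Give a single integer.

Acc 1: bank0 row4 -> MISS (open row4); precharges=0
Acc 2: bank1 row4 -> MISS (open row4); precharges=0
Acc 3: bank2 row3 -> MISS (open row3); precharges=0
Acc 4: bank2 row4 -> MISS (open row4); precharges=1
Acc 5: bank0 row3 -> MISS (open row3); precharges=2
Acc 6: bank1 row1 -> MISS (open row1); precharges=3
Acc 7: bank1 row0 -> MISS (open row0); precharges=4
Acc 8: bank1 row0 -> HIT
Acc 9: bank2 row0 -> MISS (open row0); precharges=5
Acc 10: bank0 row2 -> MISS (open row2); precharges=6
Acc 11: bank2 row3 -> MISS (open row3); precharges=7
Acc 12: bank2 row2 -> MISS (open row2); precharges=8
Acc 13: bank0 row2 -> HIT
Acc 14: bank0 row0 -> MISS (open row0); precharges=9

Answer: 9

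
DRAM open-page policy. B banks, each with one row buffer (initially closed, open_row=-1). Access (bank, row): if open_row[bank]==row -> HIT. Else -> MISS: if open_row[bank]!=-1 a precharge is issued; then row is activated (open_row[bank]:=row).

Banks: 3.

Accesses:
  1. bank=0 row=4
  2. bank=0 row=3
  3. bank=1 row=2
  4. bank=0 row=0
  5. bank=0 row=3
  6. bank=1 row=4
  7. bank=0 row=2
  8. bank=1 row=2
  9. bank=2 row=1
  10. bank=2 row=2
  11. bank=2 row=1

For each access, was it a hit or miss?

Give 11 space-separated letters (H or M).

Answer: M M M M M M M M M M M

Derivation:
Acc 1: bank0 row4 -> MISS (open row4); precharges=0
Acc 2: bank0 row3 -> MISS (open row3); precharges=1
Acc 3: bank1 row2 -> MISS (open row2); precharges=1
Acc 4: bank0 row0 -> MISS (open row0); precharges=2
Acc 5: bank0 row3 -> MISS (open row3); precharges=3
Acc 6: bank1 row4 -> MISS (open row4); precharges=4
Acc 7: bank0 row2 -> MISS (open row2); precharges=5
Acc 8: bank1 row2 -> MISS (open row2); precharges=6
Acc 9: bank2 row1 -> MISS (open row1); precharges=6
Acc 10: bank2 row2 -> MISS (open row2); precharges=7
Acc 11: bank2 row1 -> MISS (open row1); precharges=8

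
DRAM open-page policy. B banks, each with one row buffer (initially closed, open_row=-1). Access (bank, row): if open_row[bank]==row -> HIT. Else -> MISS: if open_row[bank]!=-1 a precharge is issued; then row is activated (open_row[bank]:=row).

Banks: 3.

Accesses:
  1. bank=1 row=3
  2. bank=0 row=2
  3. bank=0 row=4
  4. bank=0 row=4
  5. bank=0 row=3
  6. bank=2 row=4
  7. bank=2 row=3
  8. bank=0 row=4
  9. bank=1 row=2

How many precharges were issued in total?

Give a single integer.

Acc 1: bank1 row3 -> MISS (open row3); precharges=0
Acc 2: bank0 row2 -> MISS (open row2); precharges=0
Acc 3: bank0 row4 -> MISS (open row4); precharges=1
Acc 4: bank0 row4 -> HIT
Acc 5: bank0 row3 -> MISS (open row3); precharges=2
Acc 6: bank2 row4 -> MISS (open row4); precharges=2
Acc 7: bank2 row3 -> MISS (open row3); precharges=3
Acc 8: bank0 row4 -> MISS (open row4); precharges=4
Acc 9: bank1 row2 -> MISS (open row2); precharges=5

Answer: 5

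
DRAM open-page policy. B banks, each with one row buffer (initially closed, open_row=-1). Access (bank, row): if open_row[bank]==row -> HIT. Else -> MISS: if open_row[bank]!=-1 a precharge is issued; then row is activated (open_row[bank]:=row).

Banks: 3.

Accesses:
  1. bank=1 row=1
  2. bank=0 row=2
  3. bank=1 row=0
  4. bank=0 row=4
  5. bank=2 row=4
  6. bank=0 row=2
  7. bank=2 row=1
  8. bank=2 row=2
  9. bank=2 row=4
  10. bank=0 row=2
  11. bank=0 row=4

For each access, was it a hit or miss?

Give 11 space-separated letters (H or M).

Acc 1: bank1 row1 -> MISS (open row1); precharges=0
Acc 2: bank0 row2 -> MISS (open row2); precharges=0
Acc 3: bank1 row0 -> MISS (open row0); precharges=1
Acc 4: bank0 row4 -> MISS (open row4); precharges=2
Acc 5: bank2 row4 -> MISS (open row4); precharges=2
Acc 6: bank0 row2 -> MISS (open row2); precharges=3
Acc 7: bank2 row1 -> MISS (open row1); precharges=4
Acc 8: bank2 row2 -> MISS (open row2); precharges=5
Acc 9: bank2 row4 -> MISS (open row4); precharges=6
Acc 10: bank0 row2 -> HIT
Acc 11: bank0 row4 -> MISS (open row4); precharges=7

Answer: M M M M M M M M M H M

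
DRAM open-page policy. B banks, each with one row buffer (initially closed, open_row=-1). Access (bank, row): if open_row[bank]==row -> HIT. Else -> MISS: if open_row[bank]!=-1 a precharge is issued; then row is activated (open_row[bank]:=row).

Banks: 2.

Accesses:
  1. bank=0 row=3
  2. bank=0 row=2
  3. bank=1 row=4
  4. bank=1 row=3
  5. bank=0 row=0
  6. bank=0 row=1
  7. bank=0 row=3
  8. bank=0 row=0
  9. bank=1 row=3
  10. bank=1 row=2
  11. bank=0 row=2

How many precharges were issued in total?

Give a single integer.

Acc 1: bank0 row3 -> MISS (open row3); precharges=0
Acc 2: bank0 row2 -> MISS (open row2); precharges=1
Acc 3: bank1 row4 -> MISS (open row4); precharges=1
Acc 4: bank1 row3 -> MISS (open row3); precharges=2
Acc 5: bank0 row0 -> MISS (open row0); precharges=3
Acc 6: bank0 row1 -> MISS (open row1); precharges=4
Acc 7: bank0 row3 -> MISS (open row3); precharges=5
Acc 8: bank0 row0 -> MISS (open row0); precharges=6
Acc 9: bank1 row3 -> HIT
Acc 10: bank1 row2 -> MISS (open row2); precharges=7
Acc 11: bank0 row2 -> MISS (open row2); precharges=8

Answer: 8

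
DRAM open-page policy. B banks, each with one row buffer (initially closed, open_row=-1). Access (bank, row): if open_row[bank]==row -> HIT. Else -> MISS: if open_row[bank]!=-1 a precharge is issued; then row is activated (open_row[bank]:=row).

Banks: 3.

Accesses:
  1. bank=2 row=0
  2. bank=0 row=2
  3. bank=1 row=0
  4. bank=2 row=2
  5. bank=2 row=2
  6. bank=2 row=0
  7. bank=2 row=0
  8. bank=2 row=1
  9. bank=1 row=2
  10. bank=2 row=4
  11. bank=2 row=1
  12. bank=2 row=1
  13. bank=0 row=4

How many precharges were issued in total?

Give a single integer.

Answer: 7

Derivation:
Acc 1: bank2 row0 -> MISS (open row0); precharges=0
Acc 2: bank0 row2 -> MISS (open row2); precharges=0
Acc 3: bank1 row0 -> MISS (open row0); precharges=0
Acc 4: bank2 row2 -> MISS (open row2); precharges=1
Acc 5: bank2 row2 -> HIT
Acc 6: bank2 row0 -> MISS (open row0); precharges=2
Acc 7: bank2 row0 -> HIT
Acc 8: bank2 row1 -> MISS (open row1); precharges=3
Acc 9: bank1 row2 -> MISS (open row2); precharges=4
Acc 10: bank2 row4 -> MISS (open row4); precharges=5
Acc 11: bank2 row1 -> MISS (open row1); precharges=6
Acc 12: bank2 row1 -> HIT
Acc 13: bank0 row4 -> MISS (open row4); precharges=7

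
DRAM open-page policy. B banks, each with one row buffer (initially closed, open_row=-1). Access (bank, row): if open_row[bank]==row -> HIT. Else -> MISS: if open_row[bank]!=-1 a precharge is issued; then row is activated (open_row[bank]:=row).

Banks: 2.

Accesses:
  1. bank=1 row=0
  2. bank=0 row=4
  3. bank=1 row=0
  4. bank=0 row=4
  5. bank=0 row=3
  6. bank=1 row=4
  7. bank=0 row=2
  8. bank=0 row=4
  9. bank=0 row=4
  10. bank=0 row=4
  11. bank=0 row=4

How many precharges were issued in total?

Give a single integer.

Acc 1: bank1 row0 -> MISS (open row0); precharges=0
Acc 2: bank0 row4 -> MISS (open row4); precharges=0
Acc 3: bank1 row0 -> HIT
Acc 4: bank0 row4 -> HIT
Acc 5: bank0 row3 -> MISS (open row3); precharges=1
Acc 6: bank1 row4 -> MISS (open row4); precharges=2
Acc 7: bank0 row2 -> MISS (open row2); precharges=3
Acc 8: bank0 row4 -> MISS (open row4); precharges=4
Acc 9: bank0 row4 -> HIT
Acc 10: bank0 row4 -> HIT
Acc 11: bank0 row4 -> HIT

Answer: 4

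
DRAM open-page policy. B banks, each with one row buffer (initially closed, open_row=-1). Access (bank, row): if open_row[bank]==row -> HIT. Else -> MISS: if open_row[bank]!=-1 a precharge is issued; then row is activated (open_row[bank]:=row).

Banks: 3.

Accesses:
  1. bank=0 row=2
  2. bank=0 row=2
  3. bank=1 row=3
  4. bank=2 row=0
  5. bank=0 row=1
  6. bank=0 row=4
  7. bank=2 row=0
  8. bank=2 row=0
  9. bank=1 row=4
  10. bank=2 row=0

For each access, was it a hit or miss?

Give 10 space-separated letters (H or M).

Answer: M H M M M M H H M H

Derivation:
Acc 1: bank0 row2 -> MISS (open row2); precharges=0
Acc 2: bank0 row2 -> HIT
Acc 3: bank1 row3 -> MISS (open row3); precharges=0
Acc 4: bank2 row0 -> MISS (open row0); precharges=0
Acc 5: bank0 row1 -> MISS (open row1); precharges=1
Acc 6: bank0 row4 -> MISS (open row4); precharges=2
Acc 7: bank2 row0 -> HIT
Acc 8: bank2 row0 -> HIT
Acc 9: bank1 row4 -> MISS (open row4); precharges=3
Acc 10: bank2 row0 -> HIT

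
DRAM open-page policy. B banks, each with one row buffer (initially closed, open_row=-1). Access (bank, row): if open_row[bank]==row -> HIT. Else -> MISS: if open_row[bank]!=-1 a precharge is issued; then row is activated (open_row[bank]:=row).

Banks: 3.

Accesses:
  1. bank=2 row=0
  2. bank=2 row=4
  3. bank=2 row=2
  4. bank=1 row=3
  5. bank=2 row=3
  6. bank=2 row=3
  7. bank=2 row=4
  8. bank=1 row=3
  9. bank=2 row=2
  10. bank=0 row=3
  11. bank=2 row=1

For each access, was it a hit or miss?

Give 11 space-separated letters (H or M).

Acc 1: bank2 row0 -> MISS (open row0); precharges=0
Acc 2: bank2 row4 -> MISS (open row4); precharges=1
Acc 3: bank2 row2 -> MISS (open row2); precharges=2
Acc 4: bank1 row3 -> MISS (open row3); precharges=2
Acc 5: bank2 row3 -> MISS (open row3); precharges=3
Acc 6: bank2 row3 -> HIT
Acc 7: bank2 row4 -> MISS (open row4); precharges=4
Acc 8: bank1 row3 -> HIT
Acc 9: bank2 row2 -> MISS (open row2); precharges=5
Acc 10: bank0 row3 -> MISS (open row3); precharges=5
Acc 11: bank2 row1 -> MISS (open row1); precharges=6

Answer: M M M M M H M H M M M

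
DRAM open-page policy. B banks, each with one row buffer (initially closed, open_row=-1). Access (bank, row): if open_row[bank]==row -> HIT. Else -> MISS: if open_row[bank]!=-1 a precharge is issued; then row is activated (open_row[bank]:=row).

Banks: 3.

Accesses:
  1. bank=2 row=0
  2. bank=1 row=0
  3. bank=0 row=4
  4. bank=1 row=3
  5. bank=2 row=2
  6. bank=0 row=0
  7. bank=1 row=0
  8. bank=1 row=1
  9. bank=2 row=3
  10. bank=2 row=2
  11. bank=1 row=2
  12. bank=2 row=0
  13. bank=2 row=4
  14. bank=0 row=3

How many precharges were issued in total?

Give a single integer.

Answer: 11

Derivation:
Acc 1: bank2 row0 -> MISS (open row0); precharges=0
Acc 2: bank1 row0 -> MISS (open row0); precharges=0
Acc 3: bank0 row4 -> MISS (open row4); precharges=0
Acc 4: bank1 row3 -> MISS (open row3); precharges=1
Acc 5: bank2 row2 -> MISS (open row2); precharges=2
Acc 6: bank0 row0 -> MISS (open row0); precharges=3
Acc 7: bank1 row0 -> MISS (open row0); precharges=4
Acc 8: bank1 row1 -> MISS (open row1); precharges=5
Acc 9: bank2 row3 -> MISS (open row3); precharges=6
Acc 10: bank2 row2 -> MISS (open row2); precharges=7
Acc 11: bank1 row2 -> MISS (open row2); precharges=8
Acc 12: bank2 row0 -> MISS (open row0); precharges=9
Acc 13: bank2 row4 -> MISS (open row4); precharges=10
Acc 14: bank0 row3 -> MISS (open row3); precharges=11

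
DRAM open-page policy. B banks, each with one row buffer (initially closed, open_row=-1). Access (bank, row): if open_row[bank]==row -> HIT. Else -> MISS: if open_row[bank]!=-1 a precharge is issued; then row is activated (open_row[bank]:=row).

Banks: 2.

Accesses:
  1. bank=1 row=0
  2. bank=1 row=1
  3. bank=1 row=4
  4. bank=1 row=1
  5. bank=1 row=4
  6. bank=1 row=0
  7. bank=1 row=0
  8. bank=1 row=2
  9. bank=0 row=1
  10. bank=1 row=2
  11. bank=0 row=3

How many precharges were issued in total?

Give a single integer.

Answer: 7

Derivation:
Acc 1: bank1 row0 -> MISS (open row0); precharges=0
Acc 2: bank1 row1 -> MISS (open row1); precharges=1
Acc 3: bank1 row4 -> MISS (open row4); precharges=2
Acc 4: bank1 row1 -> MISS (open row1); precharges=3
Acc 5: bank1 row4 -> MISS (open row4); precharges=4
Acc 6: bank1 row0 -> MISS (open row0); precharges=5
Acc 7: bank1 row0 -> HIT
Acc 8: bank1 row2 -> MISS (open row2); precharges=6
Acc 9: bank0 row1 -> MISS (open row1); precharges=6
Acc 10: bank1 row2 -> HIT
Acc 11: bank0 row3 -> MISS (open row3); precharges=7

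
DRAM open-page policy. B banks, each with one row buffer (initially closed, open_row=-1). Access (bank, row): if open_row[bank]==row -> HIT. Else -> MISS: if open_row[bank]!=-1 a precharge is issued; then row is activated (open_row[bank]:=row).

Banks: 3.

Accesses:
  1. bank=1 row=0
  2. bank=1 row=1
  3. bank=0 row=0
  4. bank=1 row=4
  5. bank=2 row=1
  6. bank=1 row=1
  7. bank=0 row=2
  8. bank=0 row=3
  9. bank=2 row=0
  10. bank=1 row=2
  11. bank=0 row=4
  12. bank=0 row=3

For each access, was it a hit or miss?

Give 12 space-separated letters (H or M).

Acc 1: bank1 row0 -> MISS (open row0); precharges=0
Acc 2: bank1 row1 -> MISS (open row1); precharges=1
Acc 3: bank0 row0 -> MISS (open row0); precharges=1
Acc 4: bank1 row4 -> MISS (open row4); precharges=2
Acc 5: bank2 row1 -> MISS (open row1); precharges=2
Acc 6: bank1 row1 -> MISS (open row1); precharges=3
Acc 7: bank0 row2 -> MISS (open row2); precharges=4
Acc 8: bank0 row3 -> MISS (open row3); precharges=5
Acc 9: bank2 row0 -> MISS (open row0); precharges=6
Acc 10: bank1 row2 -> MISS (open row2); precharges=7
Acc 11: bank0 row4 -> MISS (open row4); precharges=8
Acc 12: bank0 row3 -> MISS (open row3); precharges=9

Answer: M M M M M M M M M M M M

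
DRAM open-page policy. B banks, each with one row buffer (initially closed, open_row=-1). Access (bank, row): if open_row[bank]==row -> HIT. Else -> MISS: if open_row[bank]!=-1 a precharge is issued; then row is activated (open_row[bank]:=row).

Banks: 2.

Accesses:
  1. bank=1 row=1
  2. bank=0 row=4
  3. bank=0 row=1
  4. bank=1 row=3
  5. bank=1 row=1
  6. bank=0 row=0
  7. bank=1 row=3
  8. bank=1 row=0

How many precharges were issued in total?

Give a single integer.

Answer: 6

Derivation:
Acc 1: bank1 row1 -> MISS (open row1); precharges=0
Acc 2: bank0 row4 -> MISS (open row4); precharges=0
Acc 3: bank0 row1 -> MISS (open row1); precharges=1
Acc 4: bank1 row3 -> MISS (open row3); precharges=2
Acc 5: bank1 row1 -> MISS (open row1); precharges=3
Acc 6: bank0 row0 -> MISS (open row0); precharges=4
Acc 7: bank1 row3 -> MISS (open row3); precharges=5
Acc 8: bank1 row0 -> MISS (open row0); precharges=6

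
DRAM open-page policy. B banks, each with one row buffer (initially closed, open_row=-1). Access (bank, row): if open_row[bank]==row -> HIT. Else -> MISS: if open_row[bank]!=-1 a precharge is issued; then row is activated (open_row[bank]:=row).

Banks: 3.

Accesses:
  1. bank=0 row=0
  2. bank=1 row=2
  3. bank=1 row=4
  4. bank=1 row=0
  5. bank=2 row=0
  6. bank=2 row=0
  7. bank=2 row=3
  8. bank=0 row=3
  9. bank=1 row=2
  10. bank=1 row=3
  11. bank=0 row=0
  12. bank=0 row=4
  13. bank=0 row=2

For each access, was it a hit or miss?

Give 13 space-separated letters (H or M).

Answer: M M M M M H M M M M M M M

Derivation:
Acc 1: bank0 row0 -> MISS (open row0); precharges=0
Acc 2: bank1 row2 -> MISS (open row2); precharges=0
Acc 3: bank1 row4 -> MISS (open row4); precharges=1
Acc 4: bank1 row0 -> MISS (open row0); precharges=2
Acc 5: bank2 row0 -> MISS (open row0); precharges=2
Acc 6: bank2 row0 -> HIT
Acc 7: bank2 row3 -> MISS (open row3); precharges=3
Acc 8: bank0 row3 -> MISS (open row3); precharges=4
Acc 9: bank1 row2 -> MISS (open row2); precharges=5
Acc 10: bank1 row3 -> MISS (open row3); precharges=6
Acc 11: bank0 row0 -> MISS (open row0); precharges=7
Acc 12: bank0 row4 -> MISS (open row4); precharges=8
Acc 13: bank0 row2 -> MISS (open row2); precharges=9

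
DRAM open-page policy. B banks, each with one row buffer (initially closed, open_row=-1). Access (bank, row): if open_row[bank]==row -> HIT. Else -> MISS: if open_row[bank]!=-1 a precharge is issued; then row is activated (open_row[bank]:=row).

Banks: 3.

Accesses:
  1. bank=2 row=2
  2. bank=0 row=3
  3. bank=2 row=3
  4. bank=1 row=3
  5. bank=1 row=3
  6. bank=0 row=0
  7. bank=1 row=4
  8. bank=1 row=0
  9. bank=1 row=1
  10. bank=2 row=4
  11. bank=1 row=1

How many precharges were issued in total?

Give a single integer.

Acc 1: bank2 row2 -> MISS (open row2); precharges=0
Acc 2: bank0 row3 -> MISS (open row3); precharges=0
Acc 3: bank2 row3 -> MISS (open row3); precharges=1
Acc 4: bank1 row3 -> MISS (open row3); precharges=1
Acc 5: bank1 row3 -> HIT
Acc 6: bank0 row0 -> MISS (open row0); precharges=2
Acc 7: bank1 row4 -> MISS (open row4); precharges=3
Acc 8: bank1 row0 -> MISS (open row0); precharges=4
Acc 9: bank1 row1 -> MISS (open row1); precharges=5
Acc 10: bank2 row4 -> MISS (open row4); precharges=6
Acc 11: bank1 row1 -> HIT

Answer: 6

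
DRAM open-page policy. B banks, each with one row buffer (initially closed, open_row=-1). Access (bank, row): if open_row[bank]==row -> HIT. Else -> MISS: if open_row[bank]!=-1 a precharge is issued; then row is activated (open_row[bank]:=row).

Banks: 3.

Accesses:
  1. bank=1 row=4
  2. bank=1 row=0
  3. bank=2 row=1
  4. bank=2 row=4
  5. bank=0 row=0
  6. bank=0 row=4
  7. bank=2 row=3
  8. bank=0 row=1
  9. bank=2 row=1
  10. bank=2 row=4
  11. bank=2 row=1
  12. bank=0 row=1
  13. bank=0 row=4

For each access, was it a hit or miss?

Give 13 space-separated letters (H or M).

Acc 1: bank1 row4 -> MISS (open row4); precharges=0
Acc 2: bank1 row0 -> MISS (open row0); precharges=1
Acc 3: bank2 row1 -> MISS (open row1); precharges=1
Acc 4: bank2 row4 -> MISS (open row4); precharges=2
Acc 5: bank0 row0 -> MISS (open row0); precharges=2
Acc 6: bank0 row4 -> MISS (open row4); precharges=3
Acc 7: bank2 row3 -> MISS (open row3); precharges=4
Acc 8: bank0 row1 -> MISS (open row1); precharges=5
Acc 9: bank2 row1 -> MISS (open row1); precharges=6
Acc 10: bank2 row4 -> MISS (open row4); precharges=7
Acc 11: bank2 row1 -> MISS (open row1); precharges=8
Acc 12: bank0 row1 -> HIT
Acc 13: bank0 row4 -> MISS (open row4); precharges=9

Answer: M M M M M M M M M M M H M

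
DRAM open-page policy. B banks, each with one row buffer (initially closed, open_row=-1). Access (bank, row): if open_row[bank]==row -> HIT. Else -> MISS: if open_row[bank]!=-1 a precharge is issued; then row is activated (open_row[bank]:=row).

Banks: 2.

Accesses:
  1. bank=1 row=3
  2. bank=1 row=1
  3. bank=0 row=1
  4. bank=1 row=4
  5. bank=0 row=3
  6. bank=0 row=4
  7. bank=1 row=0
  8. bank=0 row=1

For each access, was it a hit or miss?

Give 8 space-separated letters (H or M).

Acc 1: bank1 row3 -> MISS (open row3); precharges=0
Acc 2: bank1 row1 -> MISS (open row1); precharges=1
Acc 3: bank0 row1 -> MISS (open row1); precharges=1
Acc 4: bank1 row4 -> MISS (open row4); precharges=2
Acc 5: bank0 row3 -> MISS (open row3); precharges=3
Acc 6: bank0 row4 -> MISS (open row4); precharges=4
Acc 7: bank1 row0 -> MISS (open row0); precharges=5
Acc 8: bank0 row1 -> MISS (open row1); precharges=6

Answer: M M M M M M M M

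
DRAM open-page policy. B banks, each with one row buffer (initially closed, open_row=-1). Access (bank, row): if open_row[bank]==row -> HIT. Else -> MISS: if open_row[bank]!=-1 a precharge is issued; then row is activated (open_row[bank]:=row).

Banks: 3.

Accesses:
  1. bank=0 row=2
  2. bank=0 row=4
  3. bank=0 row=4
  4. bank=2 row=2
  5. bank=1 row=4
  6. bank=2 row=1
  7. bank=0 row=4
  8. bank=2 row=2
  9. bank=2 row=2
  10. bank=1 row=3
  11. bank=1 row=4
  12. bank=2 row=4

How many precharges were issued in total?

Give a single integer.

Answer: 6

Derivation:
Acc 1: bank0 row2 -> MISS (open row2); precharges=0
Acc 2: bank0 row4 -> MISS (open row4); precharges=1
Acc 3: bank0 row4 -> HIT
Acc 4: bank2 row2 -> MISS (open row2); precharges=1
Acc 5: bank1 row4 -> MISS (open row4); precharges=1
Acc 6: bank2 row1 -> MISS (open row1); precharges=2
Acc 7: bank0 row4 -> HIT
Acc 8: bank2 row2 -> MISS (open row2); precharges=3
Acc 9: bank2 row2 -> HIT
Acc 10: bank1 row3 -> MISS (open row3); precharges=4
Acc 11: bank1 row4 -> MISS (open row4); precharges=5
Acc 12: bank2 row4 -> MISS (open row4); precharges=6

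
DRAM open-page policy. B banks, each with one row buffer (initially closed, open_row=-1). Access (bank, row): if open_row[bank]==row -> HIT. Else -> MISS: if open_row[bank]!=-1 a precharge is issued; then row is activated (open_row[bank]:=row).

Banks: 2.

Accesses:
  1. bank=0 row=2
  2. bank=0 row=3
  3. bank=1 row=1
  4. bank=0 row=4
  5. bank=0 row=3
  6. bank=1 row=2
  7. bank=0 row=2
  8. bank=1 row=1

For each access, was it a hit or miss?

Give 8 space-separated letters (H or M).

Acc 1: bank0 row2 -> MISS (open row2); precharges=0
Acc 2: bank0 row3 -> MISS (open row3); precharges=1
Acc 3: bank1 row1 -> MISS (open row1); precharges=1
Acc 4: bank0 row4 -> MISS (open row4); precharges=2
Acc 5: bank0 row3 -> MISS (open row3); precharges=3
Acc 6: bank1 row2 -> MISS (open row2); precharges=4
Acc 7: bank0 row2 -> MISS (open row2); precharges=5
Acc 8: bank1 row1 -> MISS (open row1); precharges=6

Answer: M M M M M M M M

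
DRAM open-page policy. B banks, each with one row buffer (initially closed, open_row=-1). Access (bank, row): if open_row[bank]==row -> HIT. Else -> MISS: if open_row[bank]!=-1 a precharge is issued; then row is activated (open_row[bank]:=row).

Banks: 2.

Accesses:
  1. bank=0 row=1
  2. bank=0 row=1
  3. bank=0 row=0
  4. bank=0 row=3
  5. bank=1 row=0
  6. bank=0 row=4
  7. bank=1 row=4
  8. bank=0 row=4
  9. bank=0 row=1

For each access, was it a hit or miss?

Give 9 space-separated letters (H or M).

Answer: M H M M M M M H M

Derivation:
Acc 1: bank0 row1 -> MISS (open row1); precharges=0
Acc 2: bank0 row1 -> HIT
Acc 3: bank0 row0 -> MISS (open row0); precharges=1
Acc 4: bank0 row3 -> MISS (open row3); precharges=2
Acc 5: bank1 row0 -> MISS (open row0); precharges=2
Acc 6: bank0 row4 -> MISS (open row4); precharges=3
Acc 7: bank1 row4 -> MISS (open row4); precharges=4
Acc 8: bank0 row4 -> HIT
Acc 9: bank0 row1 -> MISS (open row1); precharges=5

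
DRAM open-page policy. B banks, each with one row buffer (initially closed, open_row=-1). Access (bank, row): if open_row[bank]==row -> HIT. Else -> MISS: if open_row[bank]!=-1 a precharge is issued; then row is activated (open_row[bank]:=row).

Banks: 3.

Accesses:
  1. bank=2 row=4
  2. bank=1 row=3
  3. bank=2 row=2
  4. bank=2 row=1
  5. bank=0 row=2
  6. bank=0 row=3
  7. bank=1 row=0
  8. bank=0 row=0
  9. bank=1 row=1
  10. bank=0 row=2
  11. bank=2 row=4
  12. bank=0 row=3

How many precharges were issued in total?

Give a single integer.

Acc 1: bank2 row4 -> MISS (open row4); precharges=0
Acc 2: bank1 row3 -> MISS (open row3); precharges=0
Acc 3: bank2 row2 -> MISS (open row2); precharges=1
Acc 4: bank2 row1 -> MISS (open row1); precharges=2
Acc 5: bank0 row2 -> MISS (open row2); precharges=2
Acc 6: bank0 row3 -> MISS (open row3); precharges=3
Acc 7: bank1 row0 -> MISS (open row0); precharges=4
Acc 8: bank0 row0 -> MISS (open row0); precharges=5
Acc 9: bank1 row1 -> MISS (open row1); precharges=6
Acc 10: bank0 row2 -> MISS (open row2); precharges=7
Acc 11: bank2 row4 -> MISS (open row4); precharges=8
Acc 12: bank0 row3 -> MISS (open row3); precharges=9

Answer: 9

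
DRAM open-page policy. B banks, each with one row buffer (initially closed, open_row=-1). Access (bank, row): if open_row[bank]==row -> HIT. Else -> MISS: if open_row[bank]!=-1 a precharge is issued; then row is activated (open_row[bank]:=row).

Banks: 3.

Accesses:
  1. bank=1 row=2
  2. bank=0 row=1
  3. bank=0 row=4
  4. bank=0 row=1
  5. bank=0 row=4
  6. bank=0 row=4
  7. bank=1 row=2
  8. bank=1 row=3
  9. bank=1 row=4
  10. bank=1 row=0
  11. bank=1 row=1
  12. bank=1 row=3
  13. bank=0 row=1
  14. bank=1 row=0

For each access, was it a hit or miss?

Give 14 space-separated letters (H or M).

Acc 1: bank1 row2 -> MISS (open row2); precharges=0
Acc 2: bank0 row1 -> MISS (open row1); precharges=0
Acc 3: bank0 row4 -> MISS (open row4); precharges=1
Acc 4: bank0 row1 -> MISS (open row1); precharges=2
Acc 5: bank0 row4 -> MISS (open row4); precharges=3
Acc 6: bank0 row4 -> HIT
Acc 7: bank1 row2 -> HIT
Acc 8: bank1 row3 -> MISS (open row3); precharges=4
Acc 9: bank1 row4 -> MISS (open row4); precharges=5
Acc 10: bank1 row0 -> MISS (open row0); precharges=6
Acc 11: bank1 row1 -> MISS (open row1); precharges=7
Acc 12: bank1 row3 -> MISS (open row3); precharges=8
Acc 13: bank0 row1 -> MISS (open row1); precharges=9
Acc 14: bank1 row0 -> MISS (open row0); precharges=10

Answer: M M M M M H H M M M M M M M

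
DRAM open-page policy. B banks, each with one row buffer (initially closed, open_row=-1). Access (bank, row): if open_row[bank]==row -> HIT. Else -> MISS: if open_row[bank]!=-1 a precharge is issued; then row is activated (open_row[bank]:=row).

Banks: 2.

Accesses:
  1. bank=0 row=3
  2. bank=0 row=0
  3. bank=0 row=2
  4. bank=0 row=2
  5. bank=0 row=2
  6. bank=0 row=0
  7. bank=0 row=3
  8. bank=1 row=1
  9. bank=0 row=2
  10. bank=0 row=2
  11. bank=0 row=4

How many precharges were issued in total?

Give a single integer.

Acc 1: bank0 row3 -> MISS (open row3); precharges=0
Acc 2: bank0 row0 -> MISS (open row0); precharges=1
Acc 3: bank0 row2 -> MISS (open row2); precharges=2
Acc 4: bank0 row2 -> HIT
Acc 5: bank0 row2 -> HIT
Acc 6: bank0 row0 -> MISS (open row0); precharges=3
Acc 7: bank0 row3 -> MISS (open row3); precharges=4
Acc 8: bank1 row1 -> MISS (open row1); precharges=4
Acc 9: bank0 row2 -> MISS (open row2); precharges=5
Acc 10: bank0 row2 -> HIT
Acc 11: bank0 row4 -> MISS (open row4); precharges=6

Answer: 6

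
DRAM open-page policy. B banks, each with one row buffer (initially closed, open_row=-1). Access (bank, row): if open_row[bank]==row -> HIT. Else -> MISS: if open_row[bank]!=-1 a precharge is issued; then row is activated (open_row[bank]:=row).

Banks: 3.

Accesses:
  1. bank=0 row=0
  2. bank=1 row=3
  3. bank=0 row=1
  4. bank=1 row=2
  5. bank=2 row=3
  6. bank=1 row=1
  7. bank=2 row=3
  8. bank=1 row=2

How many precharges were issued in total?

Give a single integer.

Answer: 4

Derivation:
Acc 1: bank0 row0 -> MISS (open row0); precharges=0
Acc 2: bank1 row3 -> MISS (open row3); precharges=0
Acc 3: bank0 row1 -> MISS (open row1); precharges=1
Acc 4: bank1 row2 -> MISS (open row2); precharges=2
Acc 5: bank2 row3 -> MISS (open row3); precharges=2
Acc 6: bank1 row1 -> MISS (open row1); precharges=3
Acc 7: bank2 row3 -> HIT
Acc 8: bank1 row2 -> MISS (open row2); precharges=4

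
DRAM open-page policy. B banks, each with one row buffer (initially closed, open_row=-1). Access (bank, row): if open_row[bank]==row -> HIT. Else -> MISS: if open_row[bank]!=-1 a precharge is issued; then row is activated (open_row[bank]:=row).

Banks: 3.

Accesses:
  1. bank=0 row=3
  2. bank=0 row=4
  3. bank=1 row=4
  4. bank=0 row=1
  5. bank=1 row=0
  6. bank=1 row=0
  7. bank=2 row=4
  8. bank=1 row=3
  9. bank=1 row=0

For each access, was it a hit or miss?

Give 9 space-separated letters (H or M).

Acc 1: bank0 row3 -> MISS (open row3); precharges=0
Acc 2: bank0 row4 -> MISS (open row4); precharges=1
Acc 3: bank1 row4 -> MISS (open row4); precharges=1
Acc 4: bank0 row1 -> MISS (open row1); precharges=2
Acc 5: bank1 row0 -> MISS (open row0); precharges=3
Acc 6: bank1 row0 -> HIT
Acc 7: bank2 row4 -> MISS (open row4); precharges=3
Acc 8: bank1 row3 -> MISS (open row3); precharges=4
Acc 9: bank1 row0 -> MISS (open row0); precharges=5

Answer: M M M M M H M M M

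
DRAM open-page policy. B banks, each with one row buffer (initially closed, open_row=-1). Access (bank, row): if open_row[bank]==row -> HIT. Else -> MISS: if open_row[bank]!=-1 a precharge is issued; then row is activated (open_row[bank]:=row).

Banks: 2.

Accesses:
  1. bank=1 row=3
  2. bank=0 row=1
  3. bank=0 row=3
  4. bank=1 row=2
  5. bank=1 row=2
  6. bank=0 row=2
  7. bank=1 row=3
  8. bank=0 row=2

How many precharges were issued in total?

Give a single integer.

Acc 1: bank1 row3 -> MISS (open row3); precharges=0
Acc 2: bank0 row1 -> MISS (open row1); precharges=0
Acc 3: bank0 row3 -> MISS (open row3); precharges=1
Acc 4: bank1 row2 -> MISS (open row2); precharges=2
Acc 5: bank1 row2 -> HIT
Acc 6: bank0 row2 -> MISS (open row2); precharges=3
Acc 7: bank1 row3 -> MISS (open row3); precharges=4
Acc 8: bank0 row2 -> HIT

Answer: 4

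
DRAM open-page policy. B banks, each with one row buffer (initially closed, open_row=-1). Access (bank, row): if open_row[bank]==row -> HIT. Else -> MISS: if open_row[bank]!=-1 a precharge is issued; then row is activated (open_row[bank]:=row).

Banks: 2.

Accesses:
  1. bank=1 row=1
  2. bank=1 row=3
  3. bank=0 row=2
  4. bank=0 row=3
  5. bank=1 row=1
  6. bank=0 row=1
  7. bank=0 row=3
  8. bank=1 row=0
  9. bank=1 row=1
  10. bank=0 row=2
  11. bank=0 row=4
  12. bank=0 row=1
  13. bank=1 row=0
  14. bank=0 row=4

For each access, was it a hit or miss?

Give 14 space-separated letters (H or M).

Acc 1: bank1 row1 -> MISS (open row1); precharges=0
Acc 2: bank1 row3 -> MISS (open row3); precharges=1
Acc 3: bank0 row2 -> MISS (open row2); precharges=1
Acc 4: bank0 row3 -> MISS (open row3); precharges=2
Acc 5: bank1 row1 -> MISS (open row1); precharges=3
Acc 6: bank0 row1 -> MISS (open row1); precharges=4
Acc 7: bank0 row3 -> MISS (open row3); precharges=5
Acc 8: bank1 row0 -> MISS (open row0); precharges=6
Acc 9: bank1 row1 -> MISS (open row1); precharges=7
Acc 10: bank0 row2 -> MISS (open row2); precharges=8
Acc 11: bank0 row4 -> MISS (open row4); precharges=9
Acc 12: bank0 row1 -> MISS (open row1); precharges=10
Acc 13: bank1 row0 -> MISS (open row0); precharges=11
Acc 14: bank0 row4 -> MISS (open row4); precharges=12

Answer: M M M M M M M M M M M M M M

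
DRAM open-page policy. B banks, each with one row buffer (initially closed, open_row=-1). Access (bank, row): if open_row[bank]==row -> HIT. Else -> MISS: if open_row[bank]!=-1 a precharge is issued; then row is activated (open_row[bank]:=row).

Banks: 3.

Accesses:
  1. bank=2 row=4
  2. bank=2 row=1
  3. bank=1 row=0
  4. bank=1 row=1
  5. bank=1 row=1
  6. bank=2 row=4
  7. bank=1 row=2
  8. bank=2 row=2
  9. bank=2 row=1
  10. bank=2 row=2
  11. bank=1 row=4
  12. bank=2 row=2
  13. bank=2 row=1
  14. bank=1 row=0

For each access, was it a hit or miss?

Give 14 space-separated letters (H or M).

Answer: M M M M H M M M M M M H M M

Derivation:
Acc 1: bank2 row4 -> MISS (open row4); precharges=0
Acc 2: bank2 row1 -> MISS (open row1); precharges=1
Acc 3: bank1 row0 -> MISS (open row0); precharges=1
Acc 4: bank1 row1 -> MISS (open row1); precharges=2
Acc 5: bank1 row1 -> HIT
Acc 6: bank2 row4 -> MISS (open row4); precharges=3
Acc 7: bank1 row2 -> MISS (open row2); precharges=4
Acc 8: bank2 row2 -> MISS (open row2); precharges=5
Acc 9: bank2 row1 -> MISS (open row1); precharges=6
Acc 10: bank2 row2 -> MISS (open row2); precharges=7
Acc 11: bank1 row4 -> MISS (open row4); precharges=8
Acc 12: bank2 row2 -> HIT
Acc 13: bank2 row1 -> MISS (open row1); precharges=9
Acc 14: bank1 row0 -> MISS (open row0); precharges=10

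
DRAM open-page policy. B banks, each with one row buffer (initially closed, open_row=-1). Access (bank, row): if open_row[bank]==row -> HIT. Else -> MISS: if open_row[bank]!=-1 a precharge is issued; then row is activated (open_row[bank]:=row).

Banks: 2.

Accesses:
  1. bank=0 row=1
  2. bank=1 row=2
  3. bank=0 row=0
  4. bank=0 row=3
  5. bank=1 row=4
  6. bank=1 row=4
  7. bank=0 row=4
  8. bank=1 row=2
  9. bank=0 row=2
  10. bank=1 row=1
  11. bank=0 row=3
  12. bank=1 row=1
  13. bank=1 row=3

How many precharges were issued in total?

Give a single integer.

Acc 1: bank0 row1 -> MISS (open row1); precharges=0
Acc 2: bank1 row2 -> MISS (open row2); precharges=0
Acc 3: bank0 row0 -> MISS (open row0); precharges=1
Acc 4: bank0 row3 -> MISS (open row3); precharges=2
Acc 5: bank1 row4 -> MISS (open row4); precharges=3
Acc 6: bank1 row4 -> HIT
Acc 7: bank0 row4 -> MISS (open row4); precharges=4
Acc 8: bank1 row2 -> MISS (open row2); precharges=5
Acc 9: bank0 row2 -> MISS (open row2); precharges=6
Acc 10: bank1 row1 -> MISS (open row1); precharges=7
Acc 11: bank0 row3 -> MISS (open row3); precharges=8
Acc 12: bank1 row1 -> HIT
Acc 13: bank1 row3 -> MISS (open row3); precharges=9

Answer: 9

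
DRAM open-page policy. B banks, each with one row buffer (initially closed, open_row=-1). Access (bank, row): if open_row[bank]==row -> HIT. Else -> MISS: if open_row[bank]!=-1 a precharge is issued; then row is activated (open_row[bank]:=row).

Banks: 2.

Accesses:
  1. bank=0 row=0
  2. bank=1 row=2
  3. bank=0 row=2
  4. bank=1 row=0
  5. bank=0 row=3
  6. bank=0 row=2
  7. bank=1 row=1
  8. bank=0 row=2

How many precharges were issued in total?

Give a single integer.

Answer: 5

Derivation:
Acc 1: bank0 row0 -> MISS (open row0); precharges=0
Acc 2: bank1 row2 -> MISS (open row2); precharges=0
Acc 3: bank0 row2 -> MISS (open row2); precharges=1
Acc 4: bank1 row0 -> MISS (open row0); precharges=2
Acc 5: bank0 row3 -> MISS (open row3); precharges=3
Acc 6: bank0 row2 -> MISS (open row2); precharges=4
Acc 7: bank1 row1 -> MISS (open row1); precharges=5
Acc 8: bank0 row2 -> HIT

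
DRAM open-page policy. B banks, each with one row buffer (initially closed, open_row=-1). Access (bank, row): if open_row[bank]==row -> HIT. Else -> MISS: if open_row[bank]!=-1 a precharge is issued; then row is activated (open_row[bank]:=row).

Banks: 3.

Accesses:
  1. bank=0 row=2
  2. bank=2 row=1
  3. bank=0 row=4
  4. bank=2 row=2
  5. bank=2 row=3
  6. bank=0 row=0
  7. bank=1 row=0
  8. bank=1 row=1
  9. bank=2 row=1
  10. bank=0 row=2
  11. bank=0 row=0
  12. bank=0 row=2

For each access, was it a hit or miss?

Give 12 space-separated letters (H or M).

Answer: M M M M M M M M M M M M

Derivation:
Acc 1: bank0 row2 -> MISS (open row2); precharges=0
Acc 2: bank2 row1 -> MISS (open row1); precharges=0
Acc 3: bank0 row4 -> MISS (open row4); precharges=1
Acc 4: bank2 row2 -> MISS (open row2); precharges=2
Acc 5: bank2 row3 -> MISS (open row3); precharges=3
Acc 6: bank0 row0 -> MISS (open row0); precharges=4
Acc 7: bank1 row0 -> MISS (open row0); precharges=4
Acc 8: bank1 row1 -> MISS (open row1); precharges=5
Acc 9: bank2 row1 -> MISS (open row1); precharges=6
Acc 10: bank0 row2 -> MISS (open row2); precharges=7
Acc 11: bank0 row0 -> MISS (open row0); precharges=8
Acc 12: bank0 row2 -> MISS (open row2); precharges=9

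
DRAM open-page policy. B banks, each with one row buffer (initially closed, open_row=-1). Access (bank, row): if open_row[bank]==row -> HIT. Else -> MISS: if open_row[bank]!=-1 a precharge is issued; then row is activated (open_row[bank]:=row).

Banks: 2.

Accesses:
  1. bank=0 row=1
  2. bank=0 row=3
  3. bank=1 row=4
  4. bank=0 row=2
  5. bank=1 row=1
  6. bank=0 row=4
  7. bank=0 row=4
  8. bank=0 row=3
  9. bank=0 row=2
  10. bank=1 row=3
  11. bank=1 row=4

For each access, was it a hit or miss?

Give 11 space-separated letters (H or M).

Acc 1: bank0 row1 -> MISS (open row1); precharges=0
Acc 2: bank0 row3 -> MISS (open row3); precharges=1
Acc 3: bank1 row4 -> MISS (open row4); precharges=1
Acc 4: bank0 row2 -> MISS (open row2); precharges=2
Acc 5: bank1 row1 -> MISS (open row1); precharges=3
Acc 6: bank0 row4 -> MISS (open row4); precharges=4
Acc 7: bank0 row4 -> HIT
Acc 8: bank0 row3 -> MISS (open row3); precharges=5
Acc 9: bank0 row2 -> MISS (open row2); precharges=6
Acc 10: bank1 row3 -> MISS (open row3); precharges=7
Acc 11: bank1 row4 -> MISS (open row4); precharges=8

Answer: M M M M M M H M M M M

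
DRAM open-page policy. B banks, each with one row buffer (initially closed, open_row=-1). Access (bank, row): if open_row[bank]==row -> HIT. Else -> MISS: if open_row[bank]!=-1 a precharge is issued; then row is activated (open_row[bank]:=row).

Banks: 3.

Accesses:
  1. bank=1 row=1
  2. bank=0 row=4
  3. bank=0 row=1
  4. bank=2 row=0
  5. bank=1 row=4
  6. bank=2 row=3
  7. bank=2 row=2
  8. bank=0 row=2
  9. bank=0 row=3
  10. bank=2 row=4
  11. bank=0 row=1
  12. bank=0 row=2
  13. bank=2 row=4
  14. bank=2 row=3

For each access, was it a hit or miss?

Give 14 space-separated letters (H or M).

Answer: M M M M M M M M M M M M H M

Derivation:
Acc 1: bank1 row1 -> MISS (open row1); precharges=0
Acc 2: bank0 row4 -> MISS (open row4); precharges=0
Acc 3: bank0 row1 -> MISS (open row1); precharges=1
Acc 4: bank2 row0 -> MISS (open row0); precharges=1
Acc 5: bank1 row4 -> MISS (open row4); precharges=2
Acc 6: bank2 row3 -> MISS (open row3); precharges=3
Acc 7: bank2 row2 -> MISS (open row2); precharges=4
Acc 8: bank0 row2 -> MISS (open row2); precharges=5
Acc 9: bank0 row3 -> MISS (open row3); precharges=6
Acc 10: bank2 row4 -> MISS (open row4); precharges=7
Acc 11: bank0 row1 -> MISS (open row1); precharges=8
Acc 12: bank0 row2 -> MISS (open row2); precharges=9
Acc 13: bank2 row4 -> HIT
Acc 14: bank2 row3 -> MISS (open row3); precharges=10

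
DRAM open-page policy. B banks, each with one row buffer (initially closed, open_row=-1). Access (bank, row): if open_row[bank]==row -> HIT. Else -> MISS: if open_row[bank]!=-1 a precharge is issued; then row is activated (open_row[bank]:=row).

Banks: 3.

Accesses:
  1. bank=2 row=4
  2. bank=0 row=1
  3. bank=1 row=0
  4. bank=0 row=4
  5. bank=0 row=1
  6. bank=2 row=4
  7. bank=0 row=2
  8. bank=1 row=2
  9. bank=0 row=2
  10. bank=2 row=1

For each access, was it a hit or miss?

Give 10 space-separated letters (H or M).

Acc 1: bank2 row4 -> MISS (open row4); precharges=0
Acc 2: bank0 row1 -> MISS (open row1); precharges=0
Acc 3: bank1 row0 -> MISS (open row0); precharges=0
Acc 4: bank0 row4 -> MISS (open row4); precharges=1
Acc 5: bank0 row1 -> MISS (open row1); precharges=2
Acc 6: bank2 row4 -> HIT
Acc 7: bank0 row2 -> MISS (open row2); precharges=3
Acc 8: bank1 row2 -> MISS (open row2); precharges=4
Acc 9: bank0 row2 -> HIT
Acc 10: bank2 row1 -> MISS (open row1); precharges=5

Answer: M M M M M H M M H M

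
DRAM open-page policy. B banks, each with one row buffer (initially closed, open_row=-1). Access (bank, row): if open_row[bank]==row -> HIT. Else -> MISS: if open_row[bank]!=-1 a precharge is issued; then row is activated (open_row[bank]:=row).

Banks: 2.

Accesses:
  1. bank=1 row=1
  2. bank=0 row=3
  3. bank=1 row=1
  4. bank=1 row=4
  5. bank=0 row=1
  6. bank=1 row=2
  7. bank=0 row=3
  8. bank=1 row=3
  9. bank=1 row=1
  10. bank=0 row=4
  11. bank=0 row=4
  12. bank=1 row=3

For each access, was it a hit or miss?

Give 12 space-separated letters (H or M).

Answer: M M H M M M M M M M H M

Derivation:
Acc 1: bank1 row1 -> MISS (open row1); precharges=0
Acc 2: bank0 row3 -> MISS (open row3); precharges=0
Acc 3: bank1 row1 -> HIT
Acc 4: bank1 row4 -> MISS (open row4); precharges=1
Acc 5: bank0 row1 -> MISS (open row1); precharges=2
Acc 6: bank1 row2 -> MISS (open row2); precharges=3
Acc 7: bank0 row3 -> MISS (open row3); precharges=4
Acc 8: bank1 row3 -> MISS (open row3); precharges=5
Acc 9: bank1 row1 -> MISS (open row1); precharges=6
Acc 10: bank0 row4 -> MISS (open row4); precharges=7
Acc 11: bank0 row4 -> HIT
Acc 12: bank1 row3 -> MISS (open row3); precharges=8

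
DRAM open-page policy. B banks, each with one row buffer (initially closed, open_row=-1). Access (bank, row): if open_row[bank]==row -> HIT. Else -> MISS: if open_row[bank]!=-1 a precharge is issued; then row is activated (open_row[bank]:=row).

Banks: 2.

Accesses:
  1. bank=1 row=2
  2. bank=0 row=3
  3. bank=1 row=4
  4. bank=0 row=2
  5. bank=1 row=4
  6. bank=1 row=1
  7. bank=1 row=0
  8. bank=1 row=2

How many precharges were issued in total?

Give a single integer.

Answer: 5

Derivation:
Acc 1: bank1 row2 -> MISS (open row2); precharges=0
Acc 2: bank0 row3 -> MISS (open row3); precharges=0
Acc 3: bank1 row4 -> MISS (open row4); precharges=1
Acc 4: bank0 row2 -> MISS (open row2); precharges=2
Acc 5: bank1 row4 -> HIT
Acc 6: bank1 row1 -> MISS (open row1); precharges=3
Acc 7: bank1 row0 -> MISS (open row0); precharges=4
Acc 8: bank1 row2 -> MISS (open row2); precharges=5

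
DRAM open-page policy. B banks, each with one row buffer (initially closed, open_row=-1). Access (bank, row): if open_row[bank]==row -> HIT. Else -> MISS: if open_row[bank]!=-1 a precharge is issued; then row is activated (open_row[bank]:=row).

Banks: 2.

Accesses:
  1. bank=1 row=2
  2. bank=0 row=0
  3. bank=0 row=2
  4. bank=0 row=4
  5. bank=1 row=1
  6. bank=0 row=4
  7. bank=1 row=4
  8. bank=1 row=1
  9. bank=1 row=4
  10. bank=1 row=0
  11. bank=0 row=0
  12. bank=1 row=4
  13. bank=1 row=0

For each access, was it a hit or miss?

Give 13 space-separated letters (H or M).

Answer: M M M M M H M M M M M M M

Derivation:
Acc 1: bank1 row2 -> MISS (open row2); precharges=0
Acc 2: bank0 row0 -> MISS (open row0); precharges=0
Acc 3: bank0 row2 -> MISS (open row2); precharges=1
Acc 4: bank0 row4 -> MISS (open row4); precharges=2
Acc 5: bank1 row1 -> MISS (open row1); precharges=3
Acc 6: bank0 row4 -> HIT
Acc 7: bank1 row4 -> MISS (open row4); precharges=4
Acc 8: bank1 row1 -> MISS (open row1); precharges=5
Acc 9: bank1 row4 -> MISS (open row4); precharges=6
Acc 10: bank1 row0 -> MISS (open row0); precharges=7
Acc 11: bank0 row0 -> MISS (open row0); precharges=8
Acc 12: bank1 row4 -> MISS (open row4); precharges=9
Acc 13: bank1 row0 -> MISS (open row0); precharges=10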